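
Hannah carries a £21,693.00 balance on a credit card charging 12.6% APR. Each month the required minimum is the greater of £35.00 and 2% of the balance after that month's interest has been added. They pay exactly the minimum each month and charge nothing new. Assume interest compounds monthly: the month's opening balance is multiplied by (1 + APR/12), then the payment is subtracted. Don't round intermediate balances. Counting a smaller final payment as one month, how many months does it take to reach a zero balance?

Monthly rate r = 12.6%/12 = 1.05% = 0.0105.
While 2% of the post-interest balance exceeds £35.00, each month B ← (B·(1+r))·(1 − 0.02), i.e. B shrinks by the factor (1+r)·0.98 = 0.99029.
This holds for months 1–260. Entering month 261 the balance is £1,716.10; 2% of the post-interest balance is now below £35.00, so the flat £35.00 minimum applies from here.
From month 261 a fixed £35.00 at rate r clears £1,716.10 in 70 more payments. Total: 260 + 70 = 330 months.

330 months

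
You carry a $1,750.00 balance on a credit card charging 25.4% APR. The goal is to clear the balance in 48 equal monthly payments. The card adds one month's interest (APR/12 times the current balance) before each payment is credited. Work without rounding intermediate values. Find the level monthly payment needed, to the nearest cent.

Monthly rate r = 25.4%/12 = 2.11667% = 0.0211667.
Level-payment amortization: P = B₀·r / (1 − (1+r)^(−n)) = 1750.00·0.0211667 / (1 − 1.02117^(−48)).
Denominator 1 − (1+r)^(−48) = 0.634100545.
P = 37.0417 / 0.634100545 ≈ 58.42.

$58.42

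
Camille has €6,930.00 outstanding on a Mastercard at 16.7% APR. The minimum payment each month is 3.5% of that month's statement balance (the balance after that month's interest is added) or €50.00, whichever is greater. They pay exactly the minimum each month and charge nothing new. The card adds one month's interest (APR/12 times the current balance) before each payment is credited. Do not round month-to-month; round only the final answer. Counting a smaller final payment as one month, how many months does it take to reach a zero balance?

Monthly rate r = 16.7%/12 = 1.39167% = 0.0139167.
While 3.5% of the post-interest balance exceeds €50.00, each month B ← (B·(1+r))·(1 − 0.035), i.e. B shrinks by the factor (1+r)·0.965 = 0.97843.
This holds for months 1–74. Entering month 75 the balance is €1,380.14; 3.5% of the post-interest balance is now below €50.00, so the flat €50.00 minimum applies from here.
From month 75 a fixed €50.00 at rate r clears €1,380.14 in 36 more payments. Total: 74 + 36 = 110 months.

110 months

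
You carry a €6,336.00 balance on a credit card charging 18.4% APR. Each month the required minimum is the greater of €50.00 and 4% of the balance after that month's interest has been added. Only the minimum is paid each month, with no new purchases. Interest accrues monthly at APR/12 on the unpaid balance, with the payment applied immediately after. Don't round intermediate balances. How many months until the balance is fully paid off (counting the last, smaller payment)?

Monthly rate r = 18.4%/12 = 1.53333% = 0.0153333.
While 4% of the post-interest balance exceeds €50.00, each month B ← (B·(1+r))·(1 − 0.04), i.e. B shrinks by the factor (1+r)·0.96 = 0.97472.
This holds for months 1–64. Entering month 65 the balance is €1,230.63; 4% of the post-interest balance is now below €50.00, so the flat €50.00 minimum applies from here.
From month 65 a fixed €50.00 at rate r clears €1,230.63 in 32 more payments. Total: 64 + 32 = 96 months.

96 months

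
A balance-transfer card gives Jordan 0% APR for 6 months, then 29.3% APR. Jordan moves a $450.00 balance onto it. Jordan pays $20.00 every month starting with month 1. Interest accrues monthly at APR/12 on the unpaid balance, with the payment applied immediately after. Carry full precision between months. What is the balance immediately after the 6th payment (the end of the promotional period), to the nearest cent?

$330.00

Promo months 1–6 at r₀ = 0%/12 = 0; months 7+ at r₁ = 29.3%/12 = 0.0244167.
After month 6 (no interest yet): B = $450.00 − 6·$20.00 = $330.00.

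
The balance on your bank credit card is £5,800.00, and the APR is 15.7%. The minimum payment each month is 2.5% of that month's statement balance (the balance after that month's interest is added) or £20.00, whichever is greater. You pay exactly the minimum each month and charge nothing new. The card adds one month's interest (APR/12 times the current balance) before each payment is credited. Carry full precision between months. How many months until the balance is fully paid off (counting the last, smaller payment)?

218 months

Monthly rate r = 15.7%/12 = 1.30833% = 0.0130833.
While 2.5% of the post-interest balance exceeds £20.00, each month B ← (B·(1+r))·(1 − 0.025), i.e. B shrinks by the factor (1+r)·0.975 = 0.98776.
This holds for months 1–162. Entering month 163 the balance is £788.30; 2.5% of the post-interest balance is now below £20.00, so the flat £20.00 minimum applies from here.
From month 163 a fixed £20.00 at rate r clears £788.30 in 56 more payments. Total: 162 + 56 = 218 months.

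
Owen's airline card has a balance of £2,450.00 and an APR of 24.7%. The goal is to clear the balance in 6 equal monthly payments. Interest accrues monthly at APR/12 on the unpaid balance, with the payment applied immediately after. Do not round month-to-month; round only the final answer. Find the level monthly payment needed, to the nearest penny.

£438.25

Monthly rate r = 24.7%/12 = 2.05833% = 0.0205833.
Level-payment amortization: P = B₀·r / (1 − (1+r)^(−n)) = 2450.00·0.0205833 / (1 − 1.02058^(−6)).
Denominator 1 − (1+r)^(−6) = 0.115069489.
P = 50.4292 / 0.115069489 ≈ 438.25.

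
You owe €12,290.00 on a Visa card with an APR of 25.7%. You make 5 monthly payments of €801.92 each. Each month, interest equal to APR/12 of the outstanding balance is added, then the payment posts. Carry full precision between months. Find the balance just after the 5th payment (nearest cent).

€9,478.58

Monthly rate r = 25.7%/12 = 2.14167% = 0.0214167.
Each month: B ← B·(1+r) − €801.92.
Month 1: interest €263.21; balance after payment €11,751.29.
Month 2: interest €251.67; balance after payment €11,201.04.
Month 3: interest €239.89; balance after payment €10,639.01.
Month 4: interest €227.85; balance after payment €10,064.95.
Month 5: interest €215.56; balance after payment €9,478.58.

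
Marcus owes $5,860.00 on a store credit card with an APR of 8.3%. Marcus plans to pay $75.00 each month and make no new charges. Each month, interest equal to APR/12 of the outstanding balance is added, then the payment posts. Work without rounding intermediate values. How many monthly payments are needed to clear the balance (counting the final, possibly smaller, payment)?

Monthly rate r = 8.3%/12 = 0.691667% = 0.00691667.
Recurrence: B ← B·(1+r) − $75.00.
Month 1: interest $40.53; balance after payment $5,825.53.
Month 2: interest $40.29; balance after payment $5,790.82.
Closed form: n = −ln(1 − rB₀/P)/ln(1+r) = −ln(0.45958)/ln(1.00692) ≈ 112.790, so the balance reaches zero during payment 113.

113 months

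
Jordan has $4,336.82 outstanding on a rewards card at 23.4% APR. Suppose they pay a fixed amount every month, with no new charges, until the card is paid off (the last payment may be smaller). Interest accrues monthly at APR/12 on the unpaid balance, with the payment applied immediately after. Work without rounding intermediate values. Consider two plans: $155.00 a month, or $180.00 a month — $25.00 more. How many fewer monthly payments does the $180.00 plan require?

Monthly rate r = 23.4%/12 = 1.95% = 0.0195.
At $155.00/mo: n = ⌈−ln(1 − rB₀/P)/ln(1+r)⌉ = 41 payments (last $130.90); total interest = total paid − $4,336.82 = $1,994.08.
At $180.00/mo: 33 payments (last $154.46); total interest $1,577.64.
Payments saved = 41 − 33 = 8.

8 fewer payments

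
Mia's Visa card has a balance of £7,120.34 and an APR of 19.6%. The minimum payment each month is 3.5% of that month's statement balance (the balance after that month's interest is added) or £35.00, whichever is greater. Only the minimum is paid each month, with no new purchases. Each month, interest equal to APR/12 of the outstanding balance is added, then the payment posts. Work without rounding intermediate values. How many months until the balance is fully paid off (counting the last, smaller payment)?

Monthly rate r = 19.6%/12 = 1.63333% = 0.0163333.
While 3.5% of the post-interest balance exceeds £35.00, each month B ← (B·(1+r))·(1 − 0.035), i.e. B shrinks by the factor (1+r)·0.965 = 0.98076.
This holds for months 1–102. Entering month 103 the balance is £981.69; 3.5% of the post-interest balance is now below £35.00, so the flat £35.00 minimum applies from here.
From month 103 a fixed £35.00 at rate r clears £981.69 in 38 more payments. Total: 102 + 38 = 140 months.

140 months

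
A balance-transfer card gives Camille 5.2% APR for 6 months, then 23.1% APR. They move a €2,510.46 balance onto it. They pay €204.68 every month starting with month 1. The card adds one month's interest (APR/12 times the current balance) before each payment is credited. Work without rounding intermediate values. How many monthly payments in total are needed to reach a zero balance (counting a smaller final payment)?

Promo months 1–6 at r₀ = 5.2%/12 = 0.00433333; months 7+ at r₁ = 23.1%/12 = 0.01925.
After month 6: iterate B ← B·(1+r₀) − €204.68 for 6 months → €1,334.98.
Then at r₁ with €204.68/mo: n₂ = −ln(1 − r₁·B/P)/ln(1+r₁) ≈ 7.04 → 8 more payments.

14 payments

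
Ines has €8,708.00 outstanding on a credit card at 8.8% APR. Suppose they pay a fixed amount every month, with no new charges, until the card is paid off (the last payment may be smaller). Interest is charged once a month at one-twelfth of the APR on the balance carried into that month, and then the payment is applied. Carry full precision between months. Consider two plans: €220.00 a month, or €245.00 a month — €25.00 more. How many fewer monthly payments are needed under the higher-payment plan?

Monthly rate r = 8.8%/12 = 0.733333% = 0.00733333.
At €220.00/mo: n = ⌈−ln(1 − rB₀/P)/ln(1+r)⌉ = 47 payments (last €203.70); total interest = total paid − €8,708.00 = €1,615.70.
At €245.00/mo: 42 payments (last €81.04); total interest €1,418.04.
Payments saved = 47 − 42 = 5.

5 fewer payments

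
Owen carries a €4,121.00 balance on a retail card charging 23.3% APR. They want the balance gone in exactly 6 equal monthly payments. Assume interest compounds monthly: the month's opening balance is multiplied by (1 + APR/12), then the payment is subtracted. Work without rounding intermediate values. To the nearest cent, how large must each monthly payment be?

€734.26

Monthly rate r = 23.3%/12 = 1.94167% = 0.0194167.
Level-payment amortization: P = B₀·r / (1 − (1+r)^(−n)) = 4121.00·0.0194167 / (1 − 1.01942^(−6)).
Denominator 1 − (1+r)^(−6) = 0.108975549.
P = 80.0161 / 0.108975549 ≈ 734.26.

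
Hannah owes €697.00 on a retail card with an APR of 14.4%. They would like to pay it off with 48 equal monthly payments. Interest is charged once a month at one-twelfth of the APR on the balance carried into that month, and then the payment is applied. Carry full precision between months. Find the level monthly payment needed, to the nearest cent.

Monthly rate r = 14.4%/12 = 1.2% = 0.012.
Level-payment amortization: P = B₀·r / (1 − (1+r)^(−n)) = 697.00·0.012 / (1 − 1.012^(−48)).
Denominator 1 − (1+r)^(−48) = 0.435926886.
P = 8.364 / 0.435926886 ≈ 19.19.

€19.19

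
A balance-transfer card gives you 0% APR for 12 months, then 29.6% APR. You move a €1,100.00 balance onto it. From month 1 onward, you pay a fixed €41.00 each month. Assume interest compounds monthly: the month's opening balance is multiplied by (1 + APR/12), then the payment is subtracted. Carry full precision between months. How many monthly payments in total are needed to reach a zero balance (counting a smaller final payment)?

Promo months 1–12 at r₀ = 0%/12 = 0; months 13+ at r₁ = 29.6%/12 = 0.0246667.
After month 12 (no interest yet): B = €1,100.00 − 12·€41.00 = €608.00.
Then at r₁ with €41.00/mo: n₂ = −ln(1 − r₁·B/P)/ln(1+r₁) ≈ 18.69 → 19 more payments.

31 payments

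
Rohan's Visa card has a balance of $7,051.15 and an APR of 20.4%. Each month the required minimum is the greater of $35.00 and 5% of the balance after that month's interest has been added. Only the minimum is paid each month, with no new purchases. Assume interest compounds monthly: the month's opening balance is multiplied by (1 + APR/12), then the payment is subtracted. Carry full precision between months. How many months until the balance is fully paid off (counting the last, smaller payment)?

92 months

Monthly rate r = 20.4%/12 = 1.7% = 0.017.
While 5% of the post-interest balance exceeds $35.00, each month B ← (B·(1+r))·(1 − 0.05), i.e. B shrinks by the factor (1+r)·0.95 = 0.96615.
This holds for months 1–68. Entering month 69 the balance is $678.09; 5% of the post-interest balance is now below $35.00, so the flat $35.00 minimum applies from here.
From month 69 a fixed $35.00 at rate r clears $678.09 in 24 more payments. Total: 68 + 24 = 92 months.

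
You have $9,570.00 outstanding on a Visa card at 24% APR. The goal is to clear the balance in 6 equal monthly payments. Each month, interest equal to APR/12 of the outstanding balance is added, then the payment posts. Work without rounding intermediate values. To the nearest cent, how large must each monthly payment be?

$1,708.49

Monthly rate r = 24%/12 = 2% = 0.02.
Level-payment amortization: P = B₀·r / (1 − (1+r)^(−n)) = 9570.00·0.02 / (1 − 1.02^(−6)).
Denominator 1 − (1+r)^(−6) = 0.112028618.
P = 191.4 / 0.112028618 ≈ 1708.49.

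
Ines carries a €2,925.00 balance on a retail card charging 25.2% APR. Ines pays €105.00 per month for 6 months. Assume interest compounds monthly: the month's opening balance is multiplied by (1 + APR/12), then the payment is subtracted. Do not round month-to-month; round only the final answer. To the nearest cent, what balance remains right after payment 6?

€2,649.43

Monthly rate r = 25.2%/12 = 2.1% = 0.021.
Each month: B ← B·(1+r) − €105.00.
Month 1: interest €61.42; balance after payment €2,881.43.
Month 2: interest €60.51; balance after payment €2,836.93.
Month 3: interest €59.58; balance after payment €2,791.51.
Month 4: interest €58.62; balance after payment €2,745.13.
Month 5: interest €57.65; balance after payment €2,697.78.
Month 6: interest €56.65; balance after payment €2,649.43.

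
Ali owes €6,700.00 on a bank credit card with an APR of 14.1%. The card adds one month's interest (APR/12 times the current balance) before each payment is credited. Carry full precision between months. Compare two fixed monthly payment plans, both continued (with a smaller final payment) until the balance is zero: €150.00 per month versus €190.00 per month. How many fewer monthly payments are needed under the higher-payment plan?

Monthly rate r = 14.1%/12 = 1.175% = 0.01175.
At €150.00/mo: n = ⌈−ln(1 − rB₀/P)/ln(1+r)⌉ = 64 payments (last €104.90); total interest = total paid − €6,700.00 = €2,854.90.
At €190.00/mo: 46 payments (last €152.28); total interest €2,002.28.
Payments saved = 64 − 46 = 18.

18 fewer payments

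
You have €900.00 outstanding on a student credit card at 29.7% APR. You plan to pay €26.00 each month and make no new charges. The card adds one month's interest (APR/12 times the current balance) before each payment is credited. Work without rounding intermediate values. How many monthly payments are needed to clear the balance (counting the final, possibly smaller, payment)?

Monthly rate r = 29.7%/12 = 2.475% = 0.02475.
Recurrence: B ← B·(1+r) − €26.00.
Month 1: interest €22.27; balance after payment €896.27.
Month 2: interest €22.18; balance after payment €892.46.
Closed form: n = −ln(1 − rB₀/P)/ln(1+r) = −ln(0.14327)/ln(1.02475) ≈ 79.474, so the balance reaches zero during payment 80.

80 months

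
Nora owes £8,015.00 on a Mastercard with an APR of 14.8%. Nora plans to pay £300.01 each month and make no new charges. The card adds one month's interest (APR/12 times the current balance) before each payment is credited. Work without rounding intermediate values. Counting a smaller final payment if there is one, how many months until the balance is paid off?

Monthly rate r = 14.8%/12 = 1.23333% = 0.0123333.
Recurrence: B ← B·(1+r) − £300.01.
Month 1: interest £98.85; balance after payment £7,813.84.
Month 2: interest £96.37; balance after payment £7,610.20.
Closed form: n = −ln(1 − rB₀/P)/ln(1+r) = −ln(0.67051)/ln(1.01233) ≈ 32.609, so the balance reaches zero during payment 33.

33 payments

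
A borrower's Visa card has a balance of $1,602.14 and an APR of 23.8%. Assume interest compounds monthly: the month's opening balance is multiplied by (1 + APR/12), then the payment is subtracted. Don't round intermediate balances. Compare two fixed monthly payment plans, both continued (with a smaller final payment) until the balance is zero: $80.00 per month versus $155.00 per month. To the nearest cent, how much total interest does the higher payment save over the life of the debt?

$251.00

Monthly rate r = 23.8%/12 = 1.98333% = 0.0198333.
At $80.00/mo: n = ⌈−ln(1 − rB₀/P)/ln(1+r)⌉ = 26 payments (last $61.99); total interest = total paid − $1,602.14 = $459.85.
At $155.00/mo: 12 payments (last $105.99); total interest $208.85.
Interest saved = $459.85 − $208.85 = $251.00.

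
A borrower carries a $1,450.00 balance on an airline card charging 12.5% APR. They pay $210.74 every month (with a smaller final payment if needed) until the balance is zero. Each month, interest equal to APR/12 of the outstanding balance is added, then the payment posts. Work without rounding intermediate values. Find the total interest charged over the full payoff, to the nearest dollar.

$63

Monthly rate r = 12.5%/12 = 1.04167% = 0.0104167.
Payoff takes n = ⌈−ln(1 − rB₀/P)/ln(1+r)⌉ = ⌈7.177⌉ = 8 payments; the last is $37.39.
Total paid = 7·$210.74 + $37.39 = $1,512.57.
Total interest = total paid − principal = $1,512.57 − $1,450.00 = $62.57.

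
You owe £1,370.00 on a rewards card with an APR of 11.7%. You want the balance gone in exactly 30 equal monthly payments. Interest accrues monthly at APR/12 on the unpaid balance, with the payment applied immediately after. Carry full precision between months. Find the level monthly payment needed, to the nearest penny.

£52.89

Monthly rate r = 11.7%/12 = 0.975% = 0.00975.
Level-payment amortization: P = B₀·r / (1 − (1+r)^(−n)) = 1370.00·0.00975 / (1 − 1.00975^(−30)).
Denominator 1 − (1+r)^(−30) = 0.25254656.
P = 13.3575 / 0.25254656 ≈ 52.89.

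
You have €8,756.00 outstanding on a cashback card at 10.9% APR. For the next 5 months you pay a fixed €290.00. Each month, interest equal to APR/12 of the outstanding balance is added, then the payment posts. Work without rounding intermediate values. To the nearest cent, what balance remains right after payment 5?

€7,684.38

Monthly rate r = 10.9%/12 = 0.908333% = 0.00908333.
Each month: B ← B·(1+r) − €290.00.
Month 1: interest €79.53; balance after payment €8,545.53.
Month 2: interest €77.62; balance after payment €8,333.16.
Month 3: interest €75.69; balance after payment €8,118.85.
Month 4: interest €73.75; balance after payment €7,902.59.
Month 5: interest €71.78; balance after payment €7,684.38.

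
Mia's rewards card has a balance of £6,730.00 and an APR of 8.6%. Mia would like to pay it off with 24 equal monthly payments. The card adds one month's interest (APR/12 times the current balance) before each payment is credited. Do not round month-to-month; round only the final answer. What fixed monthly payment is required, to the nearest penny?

Monthly rate r = 8.6%/12 = 0.716667% = 0.00716667.
Level-payment amortization: P = B₀·r / (1 − (1+r)^(−n)) = 6730.00·0.00716667 / (1 − 1.00717^(−24)).
Denominator 1 − (1+r)^(−24) = 0.157504195.
P = 48.2317 / 0.157504195 ≈ 306.22.

£306.22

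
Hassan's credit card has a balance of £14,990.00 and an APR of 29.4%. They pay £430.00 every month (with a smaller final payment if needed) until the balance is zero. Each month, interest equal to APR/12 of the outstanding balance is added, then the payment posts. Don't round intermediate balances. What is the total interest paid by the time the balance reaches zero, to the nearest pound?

Monthly rate r = 29.4%/12 = 2.45% = 0.0245.
Payoff takes n = ⌈−ln(1 − rB₀/P)/ln(1+r)⌉ = ⌈79.518⌉ = 80 payments; the last is £224.00.
Total paid = 79·£430.00 + £224.00 = £34,194.00.
Total interest = total paid − principal = £34,194.00 − £14,990.00 = £19,204.00.

£19,204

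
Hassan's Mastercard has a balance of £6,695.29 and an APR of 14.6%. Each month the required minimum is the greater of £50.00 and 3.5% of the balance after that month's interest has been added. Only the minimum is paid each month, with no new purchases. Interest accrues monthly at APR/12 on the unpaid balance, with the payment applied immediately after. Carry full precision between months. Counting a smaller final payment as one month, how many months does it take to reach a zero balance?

Monthly rate r = 14.6%/12 = 1.21667% = 0.0121667.
While 3.5% of the post-interest balance exceeds £50.00, each month B ← (B·(1+r))·(1 − 0.035), i.e. B shrinks by the factor (1+r)·0.965 = 0.97674.
This holds for months 1–67. Entering month 68 the balance is £1,383.52; 3.5% of the post-interest balance is now below £50.00, so the flat £50.00 minimum applies from here.
From month 68 a fixed £50.00 at rate r clears £1,383.52 in 34 more payments. Total: 67 + 34 = 101 months.

101 months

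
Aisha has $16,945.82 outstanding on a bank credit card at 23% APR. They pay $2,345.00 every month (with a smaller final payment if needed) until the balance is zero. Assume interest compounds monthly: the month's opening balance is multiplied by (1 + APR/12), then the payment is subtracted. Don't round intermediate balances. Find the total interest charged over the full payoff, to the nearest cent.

$1,471.61

Monthly rate r = 23%/12 = 1.91667% = 0.0191667.
Payoff takes n = ⌈−ln(1 − rB₀/P)/ln(1+r)⌉ = ⌈7.853⌉ = 8 payments; the last is $2,002.43.
Total paid = 7·$2,345.00 + $2,002.43 = $18,417.43.
Total interest = total paid − principal = $18,417.43 − $16,945.82 = $1,471.61.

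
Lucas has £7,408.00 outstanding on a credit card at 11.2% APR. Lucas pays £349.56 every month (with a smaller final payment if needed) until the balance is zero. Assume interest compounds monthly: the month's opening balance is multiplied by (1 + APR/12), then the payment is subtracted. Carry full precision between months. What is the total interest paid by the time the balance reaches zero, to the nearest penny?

Monthly rate r = 11.2%/12 = 0.933333% = 0.00933333.
Payoff takes n = ⌈−ln(1 − rB₀/P)/ln(1+r)⌉ = ⌈23.723⌉ = 24 payments; the last is £253.20.
Total paid = 23·£349.56 + £253.20 = £8,293.08.
Total interest = total paid − principal = £8,293.08 − £7,408.00 = £885.08.

£885.08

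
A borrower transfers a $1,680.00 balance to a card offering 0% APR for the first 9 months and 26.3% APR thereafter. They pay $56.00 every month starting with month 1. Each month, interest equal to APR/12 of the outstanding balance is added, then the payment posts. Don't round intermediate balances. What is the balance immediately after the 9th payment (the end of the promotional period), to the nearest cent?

Promo months 1–9 at r₀ = 0%/12 = 0; months 10+ at r₁ = 26.3%/12 = 0.0219167.
After month 9 (no interest yet): B = $1,680.00 − 9·$56.00 = $1,176.00.

$1,176.00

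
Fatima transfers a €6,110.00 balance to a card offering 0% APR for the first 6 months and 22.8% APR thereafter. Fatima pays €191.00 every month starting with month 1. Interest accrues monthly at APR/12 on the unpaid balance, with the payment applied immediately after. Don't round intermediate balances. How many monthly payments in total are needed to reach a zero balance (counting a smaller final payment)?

Promo months 1–6 at r₀ = 0%/12 = 0; months 7+ at r₁ = 22.8%/12 = 0.019.
After month 6 (no interest yet): B = €6,110.00 − 6·€191.00 = €4,964.00.
Then at r₁ with €191.00/mo: n₂ = −ln(1 − r₁·B/P)/ln(1+r₁) ≈ 36.17 → 37 more payments.

43 months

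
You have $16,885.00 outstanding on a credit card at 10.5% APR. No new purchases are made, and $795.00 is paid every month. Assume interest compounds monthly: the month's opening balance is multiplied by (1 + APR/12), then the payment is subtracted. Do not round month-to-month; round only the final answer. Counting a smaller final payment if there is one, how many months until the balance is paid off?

24 months

Monthly rate r = 10.5%/12 = 0.875% = 0.00875.
Recurrence: B ← B·(1+r) − $795.00.
Month 1: interest $147.74; balance after payment $16,237.74.
Month 2: interest $142.08; balance after payment $15,584.82.
Closed form: n = −ln(1 − rB₀/P)/ln(1+r) = −ln(0.81416)/ln(1.00875) ≈ 23.600, so the balance reaches zero during payment 24.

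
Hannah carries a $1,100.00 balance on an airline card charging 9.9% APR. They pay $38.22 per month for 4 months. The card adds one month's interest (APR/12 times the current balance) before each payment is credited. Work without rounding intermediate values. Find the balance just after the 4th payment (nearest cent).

Monthly rate r = 9.9%/12 = 0.825% = 0.00825.
Each month: B ← B·(1+r) − $38.22.
Month 1: interest $9.08; balance after payment $1,070.86.
Month 2: interest $8.83; balance after payment $1,041.47.
Month 3: interest $8.59; balance after payment $1,011.84.
Month 4: interest $8.35; balance after payment $981.97.

$981.97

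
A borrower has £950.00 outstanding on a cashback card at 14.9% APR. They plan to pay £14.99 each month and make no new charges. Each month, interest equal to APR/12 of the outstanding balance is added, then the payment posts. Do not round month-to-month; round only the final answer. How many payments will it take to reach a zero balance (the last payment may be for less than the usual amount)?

126 months

Monthly rate r = 14.9%/12 = 1.24167% = 0.0124167.
Recurrence: B ← B·(1+r) − £14.99.
Month 1: interest £11.80; balance after payment £946.81.
Month 2: interest £11.76; balance after payment £943.57.
Closed form: n = −ln(1 − rB₀/P)/ln(1+r) = −ln(0.21309)/ln(1.01242) ≈ 125.286, so the balance reaches zero during payment 126.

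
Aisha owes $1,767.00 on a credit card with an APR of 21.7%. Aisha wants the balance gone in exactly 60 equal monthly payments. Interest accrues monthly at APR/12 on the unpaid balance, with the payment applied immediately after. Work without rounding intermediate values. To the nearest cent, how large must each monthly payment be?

$48.50

Monthly rate r = 21.7%/12 = 1.80833% = 0.0180833.
Level-payment amortization: P = B₀·r / (1 − (1+r)^(−n)) = 1767.00·0.0180833 / (1 − 1.01808^(−60)).
Denominator 1 − (1+r)^(−60) = 0.658806829.
P = 31.9533 / 0.658806829 ≈ 48.50.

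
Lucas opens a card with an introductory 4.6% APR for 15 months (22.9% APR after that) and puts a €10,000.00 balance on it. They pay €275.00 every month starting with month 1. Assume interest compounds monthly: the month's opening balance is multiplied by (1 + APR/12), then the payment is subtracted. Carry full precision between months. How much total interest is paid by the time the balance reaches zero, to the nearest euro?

€2,583

Promo months 1–15 at r₀ = 4.6%/12 = 0.00383333; months 16+ at r₁ = 22.9%/12 = 0.0190833.
After month 15: iterate B ← B·(1+r₀) − €275.00 for 15 months → €6,353.14.
Then at r₁ with €275.00/mo: n₂ = −ln(1 − r₁·B/P)/ln(1+r₁) ≈ 30.75 → 31 more payments.
Total paid = 45·€275.00 + €208.02 = €12,583.02; interest = €12,583.02 − €10,000.00 = €2,583.02.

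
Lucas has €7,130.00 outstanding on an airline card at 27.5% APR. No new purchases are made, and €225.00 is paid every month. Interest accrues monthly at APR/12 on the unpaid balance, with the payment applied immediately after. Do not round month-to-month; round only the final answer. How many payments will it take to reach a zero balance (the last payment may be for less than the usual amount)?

58 payments

Monthly rate r = 27.5%/12 = 2.29167% = 0.0229167.
Recurrence: B ← B·(1+r) − €225.00.
Month 1: interest €163.40; balance after payment €7,068.40.
Month 2: interest €161.98; balance after payment €7,005.38.
Closed form: n = −ln(1 − rB₀/P)/ln(1+r) = −ln(0.2738)/ln(1.02292) ≈ 57.171, so the balance reaches zero during payment 58.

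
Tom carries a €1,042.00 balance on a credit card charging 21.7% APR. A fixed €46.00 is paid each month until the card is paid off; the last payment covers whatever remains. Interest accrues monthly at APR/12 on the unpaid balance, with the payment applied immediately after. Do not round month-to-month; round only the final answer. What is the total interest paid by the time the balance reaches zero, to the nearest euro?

Monthly rate r = 21.7%/12 = 1.80833% = 0.0180833.
Payoff takes n = ⌈−ln(1 − rB₀/P)/ln(1+r)⌉ = ⌈29.406⌉ = 30 payments; the last is €18.76.
Total paid = 29·€46.00 + €18.76 = €1,352.76.
Total interest = total paid − principal = €1,352.76 − €1,042.00 = €310.76.

€311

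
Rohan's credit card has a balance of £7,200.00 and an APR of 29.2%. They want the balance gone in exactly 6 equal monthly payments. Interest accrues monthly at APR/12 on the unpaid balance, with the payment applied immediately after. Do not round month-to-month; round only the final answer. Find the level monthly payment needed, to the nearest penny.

Monthly rate r = 29.2%/12 = 2.43333% = 0.0243333.
Level-payment amortization: P = B₀·r / (1 − (1+r)^(−n)) = 7200.00·0.0243333 / (1 − 1.02433^(−6)).
Denominator 1 − (1+r)^(−6) = 0.134330399.
P = 175.2 / 0.134330399 ≈ 1304.25.

£1,304.25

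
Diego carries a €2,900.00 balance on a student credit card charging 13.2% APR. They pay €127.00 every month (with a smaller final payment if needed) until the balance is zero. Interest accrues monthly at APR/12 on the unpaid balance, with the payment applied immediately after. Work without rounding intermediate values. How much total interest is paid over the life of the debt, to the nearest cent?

€458.12

Monthly rate r = 13.2%/12 = 1.1% = 0.011.
Payoff takes n = ⌈−ln(1 − rB₀/P)/ln(1+r)⌉ = ⌈26.441⌉ = 27 payments; the last is €56.12.
Total paid = 26·€127.00 + €56.12 = €3,358.12.
Total interest = total paid − principal = €3,358.12 − €2,900.00 = €458.12.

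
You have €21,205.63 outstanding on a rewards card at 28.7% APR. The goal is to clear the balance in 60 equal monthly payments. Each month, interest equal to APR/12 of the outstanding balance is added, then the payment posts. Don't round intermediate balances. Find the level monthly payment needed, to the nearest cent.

Monthly rate r = 28.7%/12 = 2.39167% = 0.0239167.
Level-payment amortization: P = B₀·r / (1 − (1+r)^(−n)) = 21205.63·0.0239167 / (1 − 1.02392^(−60)).
Denominator 1 − (1+r)^(−60) = 0.757828369.
P = 507.168 / 0.757828369 ≈ 669.24.

€669.24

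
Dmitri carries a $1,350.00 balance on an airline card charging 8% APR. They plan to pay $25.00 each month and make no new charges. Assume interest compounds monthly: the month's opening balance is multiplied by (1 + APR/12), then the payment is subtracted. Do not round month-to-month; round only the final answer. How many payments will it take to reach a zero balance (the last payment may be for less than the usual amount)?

68 payments

Monthly rate r = 8%/12 = 0.666667% = 0.00666667.
Recurrence: B ← B·(1+r) − $25.00.
Month 1: interest $9.00; balance after payment $1,334.00.
Month 2: interest $8.89; balance after payment $1,317.89.
Closed form: n = −ln(1 − rB₀/P)/ln(1+r) = −ln(0.64)/ln(1.00667) ≈ 67.166, so the balance reaches zero during payment 68.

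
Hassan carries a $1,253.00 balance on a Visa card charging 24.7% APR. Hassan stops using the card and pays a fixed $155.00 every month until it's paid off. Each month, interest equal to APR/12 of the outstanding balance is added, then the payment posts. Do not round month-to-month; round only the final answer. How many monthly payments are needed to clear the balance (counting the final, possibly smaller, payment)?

9 payments

Monthly rate r = 24.7%/12 = 2.05833% = 0.0205833.
Recurrence: B ← B·(1+r) − $155.00.
Month 1: interest $25.79; balance after payment $1,123.79.
Month 2: interest $23.13; balance after payment $991.92.
Closed form: n = −ln(1 − rB₀/P)/ln(1+r) = −ln(0.83361)/ln(1.02058) ≈ 8.932, so the balance reaches zero during payment 9.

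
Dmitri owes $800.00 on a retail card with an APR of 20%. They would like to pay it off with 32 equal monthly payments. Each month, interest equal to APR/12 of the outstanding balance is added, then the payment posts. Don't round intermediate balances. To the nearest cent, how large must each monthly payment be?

Monthly rate r = 20%/12 = 1.66667% = 0.0166667.
Level-payment amortization: P = B₀·r / (1 − (1+r)^(−n)) = 800.00·0.0166667 / (1 − 1.01667^(−32)).
Denominator 1 − (1+r)^(−32) = 0.410769401.
P = 13.3333 / 0.410769401 ≈ 32.46.

$32.46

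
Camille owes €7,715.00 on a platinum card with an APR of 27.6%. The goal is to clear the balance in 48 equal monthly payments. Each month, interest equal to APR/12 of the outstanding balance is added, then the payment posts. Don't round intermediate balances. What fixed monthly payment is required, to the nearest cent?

Monthly rate r = 27.6%/12 = 2.3% = 0.023.
Level-payment amortization: P = B₀·r / (1 − (1+r)^(−n)) = 7715.00·0.023 / (1 − 1.023^(−48)).
Denominator 1 − (1+r)^(−48) = 0.6642859.
P = 177.445 / 0.6642859 ≈ 267.12.

€267.12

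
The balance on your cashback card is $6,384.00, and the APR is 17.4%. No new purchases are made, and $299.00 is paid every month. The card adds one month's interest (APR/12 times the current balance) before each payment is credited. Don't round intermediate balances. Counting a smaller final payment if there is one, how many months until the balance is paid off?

Monthly rate r = 17.4%/12 = 1.45% = 0.0145.
Recurrence: B ← B·(1+r) − $299.00.
Month 1: interest $92.57; balance after payment $6,177.57.
Month 2: interest $89.57; balance after payment $5,968.14.
Closed form: n = −ln(1 − rB₀/P)/ln(1+r) = −ln(0.69041)/ln(1.0145) ≈ 25.735, so the balance reaches zero during payment 26.

26 months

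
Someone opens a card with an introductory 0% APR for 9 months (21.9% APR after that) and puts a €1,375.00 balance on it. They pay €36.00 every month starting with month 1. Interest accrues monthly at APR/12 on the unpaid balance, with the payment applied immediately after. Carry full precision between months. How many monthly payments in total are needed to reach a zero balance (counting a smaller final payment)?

52 months

Promo months 1–9 at r₀ = 0%/12 = 0; months 10+ at r₁ = 21.9%/12 = 0.01825.
After month 9 (no interest yet): B = €1,375.00 − 9·€36.00 = €1,051.00.
Then at r₁ with €36.00/mo: n₂ = −ln(1 − r₁·B/P)/ln(1+r₁) ≈ 42.08 → 43 more payments.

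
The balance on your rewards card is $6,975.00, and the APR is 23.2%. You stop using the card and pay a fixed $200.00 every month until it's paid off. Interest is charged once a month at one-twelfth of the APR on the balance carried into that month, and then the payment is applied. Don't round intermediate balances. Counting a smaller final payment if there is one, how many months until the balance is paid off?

Monthly rate r = 23.2%/12 = 1.93333% = 0.0193333.
Recurrence: B ← B·(1+r) − $200.00.
Month 1: interest $134.85; balance after payment $6,909.85.
Month 2: interest $133.59; balance after payment $6,843.44.
Closed form: n = −ln(1 − rB₀/P)/ln(1+r) = −ln(0.32575)/ln(1.01933) ≈ 58.574, so the balance reaches zero during payment 59.

59 months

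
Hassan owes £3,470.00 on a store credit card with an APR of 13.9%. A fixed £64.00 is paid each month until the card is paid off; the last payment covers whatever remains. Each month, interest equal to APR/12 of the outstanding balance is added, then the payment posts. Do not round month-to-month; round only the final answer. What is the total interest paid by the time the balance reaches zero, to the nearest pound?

Monthly rate r = 13.9%/12 = 1.15833% = 0.0115833.
Payoff takes n = ⌈−ln(1 − rB₀/P)/ln(1+r)⌉ = ⌈85.871⌉ = 86 payments; the last is £55.77.
Total paid = 85·£64.00 + £55.77 = £5,495.77.
Total interest = total paid − principal = £5,495.77 − £3,470.00 = £2,025.77.

£2,026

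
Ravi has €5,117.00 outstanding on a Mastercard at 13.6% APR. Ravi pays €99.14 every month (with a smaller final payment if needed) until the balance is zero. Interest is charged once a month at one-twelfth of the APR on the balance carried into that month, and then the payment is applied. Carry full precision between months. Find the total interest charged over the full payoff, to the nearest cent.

Monthly rate r = 13.6%/12 = 1.13333% = 0.0113333.
Payoff takes n = ⌈−ln(1 − rB₀/P)/ln(1+r)⌉ = ⌈78.031⌉ = 79 payments; the last is €3.06.
Total paid = 78·€99.14 + €3.06 = €7,735.98.
Total interest = total paid − principal = €7,735.98 − €5,117.00 = €2,618.98.

€2,618.98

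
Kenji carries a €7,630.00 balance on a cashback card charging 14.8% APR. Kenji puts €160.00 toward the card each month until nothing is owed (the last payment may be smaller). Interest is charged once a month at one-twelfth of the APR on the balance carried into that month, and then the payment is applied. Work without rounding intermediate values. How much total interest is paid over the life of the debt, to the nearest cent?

€3,949.19

Monthly rate r = 14.8%/12 = 1.23333% = 0.0123333.
Payoff takes n = ⌈−ln(1 − rB₀/P)/ln(1+r)⌉ = ⌈72.369⌉ = 73 payments; the last is €59.19.
Total paid = 72·€160.00 + €59.19 = €11,579.19.
Total interest = total paid − principal = €11,579.19 − €7,630.00 = €3,949.19.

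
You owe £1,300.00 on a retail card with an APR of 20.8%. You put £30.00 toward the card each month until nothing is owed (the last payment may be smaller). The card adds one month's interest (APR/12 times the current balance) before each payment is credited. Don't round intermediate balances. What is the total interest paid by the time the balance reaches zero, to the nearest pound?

£1,128

Monthly rate r = 20.8%/12 = 1.73333% = 0.0173333.
Payoff takes n = ⌈−ln(1 − rB₀/P)/ln(1+r)⌉ = ⌈80.929⌉ = 81 payments; the last is £27.88.
Total paid = 80·£30.00 + £27.88 = £2,427.88.
Total interest = total paid − principal = £2,427.88 − £1,300.00 = £1,127.88.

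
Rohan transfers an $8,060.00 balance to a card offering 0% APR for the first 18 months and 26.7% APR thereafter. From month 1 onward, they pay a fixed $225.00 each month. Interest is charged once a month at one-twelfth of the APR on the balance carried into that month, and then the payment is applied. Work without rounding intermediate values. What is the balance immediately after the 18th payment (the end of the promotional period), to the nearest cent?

Promo months 1–18 at r₀ = 0%/12 = 0; months 19+ at r₁ = 26.7%/12 = 0.02225.
After month 18 (no interest yet): B = $8,060.00 − 18·$225.00 = $4,010.00.

$4,010.00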